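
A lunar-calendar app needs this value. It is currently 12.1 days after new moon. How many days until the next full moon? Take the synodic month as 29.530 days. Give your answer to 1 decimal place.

2.7 days

Full moon occurs at elongation 180°, i.e. at age 29.530 × 180/360 = 14.765 d.
That is 14.765 − 12.1 = 2.665 days ahead.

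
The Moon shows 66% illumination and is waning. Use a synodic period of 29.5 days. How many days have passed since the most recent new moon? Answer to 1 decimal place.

Invert f = (1 − cos θ)/2 to get cos θ = 1 − 2(0.66) = -0.320, hence θ₀ = arccos -0.320 = 108.7°.
Since the Moon is past full (waning), take the reflex angle: θ = 360° − 108.7° = 251.3°.
Age = 29.5 × 251.3°/360° ≈ 20.60 days.

20.6 days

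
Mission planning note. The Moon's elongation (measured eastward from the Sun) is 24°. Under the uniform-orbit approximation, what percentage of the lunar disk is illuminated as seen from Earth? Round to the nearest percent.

f = (1 − cos 24°)/2 = (1 − 0.914)/2 ≈ 0.043, i.e. 4%.

4%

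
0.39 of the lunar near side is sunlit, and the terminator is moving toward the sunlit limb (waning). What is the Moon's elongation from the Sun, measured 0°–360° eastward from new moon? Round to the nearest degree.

283°

cos θ = 1 − 2f = 0.220, giving a principal value of 77.3°.
A waning Moon lies in 180°–360°, so θ = 360° − 77.3° = 282.7°.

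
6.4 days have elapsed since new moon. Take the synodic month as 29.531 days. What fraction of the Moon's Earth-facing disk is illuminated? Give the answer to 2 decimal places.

The Moon has covered 6.4/29.531 of its cycle, so θ ≈ 360° × 6.4/29.531 = 78.0°.
cos 78.0° = 0.208, so f = (1 − 0.208)/2 = 0.396.

0.40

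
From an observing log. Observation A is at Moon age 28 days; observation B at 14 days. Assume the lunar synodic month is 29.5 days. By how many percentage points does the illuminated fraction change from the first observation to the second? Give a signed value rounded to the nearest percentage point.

+97 percentage points

First observation: θ = 360°·28/29.5 = 341.7°, so f = 0.025.
Second observation: θ = 170.8°, f = 0.994.
Δf = 0.994 − 0.025 = +0.968, i.e. +97 pp.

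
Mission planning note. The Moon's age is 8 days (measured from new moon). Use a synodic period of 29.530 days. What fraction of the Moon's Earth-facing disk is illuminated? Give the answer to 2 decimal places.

0.57

Phase angle: θ = 360°·(8 d)/(29.530 d) = 97.5°.
Illuminated fraction = (1 − cos 97.5°)/2 = (1 − (-0.131))/2 ≈ 0.566.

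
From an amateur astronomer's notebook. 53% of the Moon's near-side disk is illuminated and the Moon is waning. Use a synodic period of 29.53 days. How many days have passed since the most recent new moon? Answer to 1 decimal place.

21.9 days

Invert f = (1 − cos θ)/2 to get cos θ = 1 − 2(0.53) = -0.060, hence θ₀ = arccos -0.060 = 93.4°.
Waning ⇒ past full, so θ = 360° − 93.4° = 266.6°.
At 360°/29.53 d per day, 266.6° corresponds to 21.87 days.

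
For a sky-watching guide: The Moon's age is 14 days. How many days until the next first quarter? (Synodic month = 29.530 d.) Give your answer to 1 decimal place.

22.9 days

First quarter is 0.25 of the way through the cycle: age 0.25 × 29.530 = 7.383 d.
This lunation's first quarter (7.383 d) has passed, so add one period: 36.913 − 14 = 22.913 days.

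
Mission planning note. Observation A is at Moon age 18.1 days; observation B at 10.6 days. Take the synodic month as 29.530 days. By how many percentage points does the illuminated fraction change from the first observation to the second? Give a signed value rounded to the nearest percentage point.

-6 pp

θ₁ = 360° × 18.1/29.530 = 220.7°, f₁ = (1 − cos θ₁)/2 = 0.879.
θ₂ = 360° × 10.6/29.530 = 129.2°, f₂ = (1 − cos θ₂)/2 = 0.816.
Change = f₂ − f₁ = -0.063 → -6 percentage points.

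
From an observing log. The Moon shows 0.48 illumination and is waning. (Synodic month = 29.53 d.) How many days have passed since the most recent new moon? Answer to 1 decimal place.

Invert f = (1 − cos θ)/2 to get cos θ = 1 − 2(0.48) = 0.040, hence θ₀ = arccos 0.040 = 87.7°.
A waning Moon lies in 180°–360°, so θ = 360° − 87.7° = 272.3°.
At 360°/29.53 d per day, 272.3° corresponds to 22.34 days.

22.3 days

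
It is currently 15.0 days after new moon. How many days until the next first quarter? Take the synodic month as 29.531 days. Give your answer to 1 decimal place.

21.9 days

First quarter is 0.25 of the way through the cycle: age 0.25 × 29.531 = 7.383 d.
This lunation's first quarter (7.383 d) has passed, so add one period: 36.914 − 15.0 = 21.914 days.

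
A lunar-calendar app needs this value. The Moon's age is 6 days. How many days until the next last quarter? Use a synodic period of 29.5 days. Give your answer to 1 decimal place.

Last quarter is 0.75 of the way through the cycle: age 0.75 × 29.5 = 22.125 d.
So 16.125 days remain (22.125 − 6).

16.1 days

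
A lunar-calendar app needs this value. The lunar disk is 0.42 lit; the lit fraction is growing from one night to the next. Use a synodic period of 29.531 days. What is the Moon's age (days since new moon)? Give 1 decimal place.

6.6 days

From f = (1 − cos θ)/2: cos θ = 1 − 2×0.42 = 0.160; arccos → 80.8°.
Before full moon the principal value applies: θ = 80.8°.
At 360°/29.531 d per day, 80.8° corresponds to 6.63 days.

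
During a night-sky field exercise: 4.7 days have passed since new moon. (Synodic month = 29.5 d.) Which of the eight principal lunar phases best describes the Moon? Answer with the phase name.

waxing crescent

θ ≈ 360° × 4.7/29.5 = 57°, which falls in the waxing crescent sector.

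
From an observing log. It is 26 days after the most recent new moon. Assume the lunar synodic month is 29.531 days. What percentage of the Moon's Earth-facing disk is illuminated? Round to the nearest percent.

13%

Elongation θ = 360° × 26/29.531 ≈ 317.0°.
With cos θ = 0.731, the lit fraction is (1 − 0.731)/2 ≈ 0.135, so 13%.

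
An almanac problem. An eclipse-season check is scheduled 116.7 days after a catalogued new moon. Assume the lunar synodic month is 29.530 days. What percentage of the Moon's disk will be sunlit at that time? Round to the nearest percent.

2%

116.7/29.530 = 3.952 lunations, so 3 complete cycles and 28.11 d into the next.
The Moon has covered 28.11/29.530 of its cycle, so θ ≈ 360° × 28.11/29.530 = 342.7°.
Illuminated fraction = (1 − cos 342.7°)/2 = (1 − 0.955)/2 ≈ 0.023, so 2%.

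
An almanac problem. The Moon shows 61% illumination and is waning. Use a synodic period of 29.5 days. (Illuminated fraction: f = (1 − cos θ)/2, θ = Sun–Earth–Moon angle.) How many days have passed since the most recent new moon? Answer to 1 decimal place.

21.1 days

cos θ = 1 − 2f = -0.220, giving a principal value of 102.7°.
A waning Moon lies in 180°–360°, so θ = 360° − 102.7° = 257.3°.
Age = 29.5 × 257.3°/360° ≈ 21.08 days.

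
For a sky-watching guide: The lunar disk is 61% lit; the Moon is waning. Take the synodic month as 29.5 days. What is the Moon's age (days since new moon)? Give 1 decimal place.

Invert f = (1 − cos θ)/2 to get cos θ = 1 − 2(0.61) = -0.220, hence θ₀ = arccos -0.220 = 102.7°.
A waning Moon lies in 180°–360°, so θ = 360° − 102.7° = 257.3°.
Age = 29.5 × 257.3°/360° ≈ 21.08 days.

21.1 days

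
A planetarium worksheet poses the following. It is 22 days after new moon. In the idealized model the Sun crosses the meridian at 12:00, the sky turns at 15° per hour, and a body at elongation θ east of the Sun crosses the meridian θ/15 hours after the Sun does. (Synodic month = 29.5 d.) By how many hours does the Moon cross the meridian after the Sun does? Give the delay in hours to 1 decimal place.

17.9 h

The Moon has covered 22/29.5 of its cycle, so θ ≈ 360° × 22/29.5 = 268.5°.
Delay after the Sun = 268.5° / (15°/h) ≈ 17.90 h.
So the Moon crosses the meridian 17.90 h after the Sun.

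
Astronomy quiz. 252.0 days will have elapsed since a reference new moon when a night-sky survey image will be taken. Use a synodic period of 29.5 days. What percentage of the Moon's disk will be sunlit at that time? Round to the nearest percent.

252.0/29.5 = 8.542 lunations, so 8 complete cycles and 16.00 d into the next.
Phase angle: θ = 360°·(16.00 d)/(29.5 d) = 195.3°.
Illuminated fraction = (1 − cos 195.3°)/2 = (1 − (-0.965))/2 ≈ 0.982, so 98%.

98%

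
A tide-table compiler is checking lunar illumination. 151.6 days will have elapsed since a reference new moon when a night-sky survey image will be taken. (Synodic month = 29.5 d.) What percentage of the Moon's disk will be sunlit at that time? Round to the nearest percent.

18%

Reduce mod P: 151.6 − 5×29.5 = 4.10 d into the current lunation.
Elongation θ = 360° × 4.10/29.5 ≈ 50.0°.
cos 50.0° = 0.642, so f = (1 − 0.642)/2 = 0.179, so 18%.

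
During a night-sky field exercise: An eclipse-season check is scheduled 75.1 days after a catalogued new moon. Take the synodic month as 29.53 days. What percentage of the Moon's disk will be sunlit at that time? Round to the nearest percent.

98%

Reduce mod P: 75.1 − 2×29.53 = 16.04 d into the current lunation.
Phase angle: θ = 360°·(16.04 d)/(29.53 d) = 195.5°.
Illuminated fraction = (1 − cos 195.5°)/2 = (1 − (-0.963))/2 ≈ 0.982, so 98%.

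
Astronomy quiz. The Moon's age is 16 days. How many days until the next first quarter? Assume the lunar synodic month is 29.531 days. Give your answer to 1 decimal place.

20.9 days

First quarter is 0.25 of the way through the cycle: age 0.25 × 29.531 = 7.383 d.
This lunation's first quarter (7.383 d) has passed, so add one period: 36.914 − 16 = 20.914 days.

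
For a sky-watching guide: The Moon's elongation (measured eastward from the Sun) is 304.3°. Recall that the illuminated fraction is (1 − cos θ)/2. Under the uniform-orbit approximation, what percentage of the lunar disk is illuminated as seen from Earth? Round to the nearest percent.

Half-versine of 304.3°: (1 − 0.564)/2 = 0.218, i.e. 22%.

22%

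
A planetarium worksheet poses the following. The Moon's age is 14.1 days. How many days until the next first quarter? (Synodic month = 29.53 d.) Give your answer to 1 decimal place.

22.8 days

First quarter occurs at elongation 90°, i.e. at age 29.53 × 90/360 = 7.383 d.
This lunation's first quarter (7.383 d) has passed, so add one period: 36.913 − 14.1 = 22.813 days.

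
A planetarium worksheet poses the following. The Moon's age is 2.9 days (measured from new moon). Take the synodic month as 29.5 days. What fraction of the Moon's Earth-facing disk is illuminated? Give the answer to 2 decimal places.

0.09

Phase angle: θ = 360°·(2.9 d)/(29.5 d) = 35.4°.
Illuminated fraction = (1 − cos 35.4°)/2 = (1 − 0.815)/2 ≈ 0.092.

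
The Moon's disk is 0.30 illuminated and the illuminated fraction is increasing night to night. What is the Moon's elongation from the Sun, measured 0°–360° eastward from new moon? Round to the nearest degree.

66°

From f = (1 − cos θ)/2: cos θ = 1 − 2×0.30 = 0.400; arccos → 66.4°.
The Moon is waxing (0°–180°), so θ = 66.4° directly.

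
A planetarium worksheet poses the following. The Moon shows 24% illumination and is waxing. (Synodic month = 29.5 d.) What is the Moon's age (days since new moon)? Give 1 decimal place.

Invert f = (1 − cos θ)/2 to get cos θ = 1 − 2(0.24) = 0.520, hence θ₀ = arccos 0.520 = 58.7°.
Waxing ⇒ before full, so θ = 58.7°.
At 360°/29.5 d per day, 58.7° corresponds to 4.81 days.

4.8 days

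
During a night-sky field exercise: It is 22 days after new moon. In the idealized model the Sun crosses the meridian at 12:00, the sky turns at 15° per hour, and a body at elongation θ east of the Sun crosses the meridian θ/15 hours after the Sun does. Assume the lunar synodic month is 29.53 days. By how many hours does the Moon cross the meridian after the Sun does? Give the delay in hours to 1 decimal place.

17.9 h

Elongation θ = 360° × 22/29.53 ≈ 268.2°.
At 15° of sky rotation per hour, 268.2° corresponds to a 17.88 h lag.
So the Moon crosses the meridian 17.88 h after the Sun.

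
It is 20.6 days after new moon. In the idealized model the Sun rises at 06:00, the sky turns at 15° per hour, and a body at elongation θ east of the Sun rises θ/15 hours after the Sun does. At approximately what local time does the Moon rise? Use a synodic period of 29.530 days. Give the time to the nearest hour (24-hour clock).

23:00

The Moon has covered 20.6/29.530 of its cycle, so θ ≈ 360° × 20.6/29.530 = 251.1°.
The Moon trails the Sun by θ/15 = 251.1/15 ≈ 16.74 hours.
06:00 + 16.74 h ≈ 22:45 → 23:00 to the nearest hour.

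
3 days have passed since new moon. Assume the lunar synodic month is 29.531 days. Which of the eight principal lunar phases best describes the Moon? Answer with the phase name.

θ ≈ 360° × 3/29.531 = 37°, which falls in the waxing crescent sector.

waxing crescent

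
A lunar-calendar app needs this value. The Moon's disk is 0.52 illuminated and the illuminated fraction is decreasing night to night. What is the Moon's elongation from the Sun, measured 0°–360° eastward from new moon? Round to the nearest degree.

Invert f = (1 − cos θ)/2 to get cos θ = 1 − 2(0.52) = -0.040, hence θ₀ = arccos -0.040 = 92.3°.
A waning Moon lies in 180°–360°, so θ = 360° − 92.3° = 267.7°.

268°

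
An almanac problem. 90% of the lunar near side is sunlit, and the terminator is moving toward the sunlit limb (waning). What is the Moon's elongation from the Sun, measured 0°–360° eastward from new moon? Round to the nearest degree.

217°

cos θ = 1 − 2f = -0.800, giving a principal value of 143.1°.
Since the Moon is past full (waning), take the reflex angle: θ = 360° − 143.1° = 216.9°.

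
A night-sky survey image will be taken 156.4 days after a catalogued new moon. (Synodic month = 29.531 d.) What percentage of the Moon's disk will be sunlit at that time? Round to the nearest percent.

64%

156.4/29.531 = 5.296 lunations, so 5 complete cycles and 8.75 d into the next.
Elongation θ = 360° × 8.75/29.531 ≈ 106.6°.
With cos θ = (-0.286), the lit fraction is (1 − (-0.286))/2 ≈ 0.643, so 64%.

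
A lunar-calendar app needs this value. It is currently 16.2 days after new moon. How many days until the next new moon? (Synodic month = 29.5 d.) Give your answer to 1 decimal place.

13.3 days

The next new moon completes the synodic month: 29.5 − 16.2 = 13.300 days.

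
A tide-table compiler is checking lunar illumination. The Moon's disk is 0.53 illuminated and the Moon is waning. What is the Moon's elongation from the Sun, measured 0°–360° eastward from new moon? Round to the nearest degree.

From f = (1 − cos θ)/2: cos θ = 1 − 2×0.53 = -0.060; arccos → 93.4°.
Waning ⇒ past full, so θ = 360° − 93.4° = 266.6°.

267°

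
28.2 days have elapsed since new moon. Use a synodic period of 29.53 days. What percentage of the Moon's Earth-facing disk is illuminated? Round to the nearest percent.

Elongation θ = 360° × 28.2/29.53 ≈ 343.8°.
cos 343.8° = 0.960, so f = (1 − 0.960)/2 = 0.020, so 2%.

2%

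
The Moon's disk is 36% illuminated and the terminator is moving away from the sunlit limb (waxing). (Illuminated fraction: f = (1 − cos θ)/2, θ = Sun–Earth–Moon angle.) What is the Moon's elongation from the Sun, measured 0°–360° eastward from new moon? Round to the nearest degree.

74°

cos θ = 1 − 2f = 0.280, giving a principal value of 73.7°.
Waxing ⇒ before full, so θ = 73.7°.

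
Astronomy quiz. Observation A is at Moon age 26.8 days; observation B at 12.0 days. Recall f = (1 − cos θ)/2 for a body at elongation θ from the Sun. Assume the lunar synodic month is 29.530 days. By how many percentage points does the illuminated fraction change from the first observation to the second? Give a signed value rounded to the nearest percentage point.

+83 percentage points

θ₁ = 360° × 26.8/29.530 = 326.7°, f₁ = (1 − cos θ₁)/2 = 0.082.
θ₂ = 360° × 12.0/29.530 = 146.3°, f₂ = (1 − cos θ₂)/2 = 0.916.
Change = f₂ − f₁ = +0.834 → +83 percentage points.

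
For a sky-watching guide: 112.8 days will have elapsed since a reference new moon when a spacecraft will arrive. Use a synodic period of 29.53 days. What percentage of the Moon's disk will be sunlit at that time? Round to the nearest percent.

Reduce mod P: 112.8 − 3×29.53 = 24.21 d into the current lunation.
Elongation θ = 360° × 24.21/29.53 ≈ 295.1°.
Illuminated fraction = (1 − cos 295.1°)/2 = (1 − 0.425)/2 ≈ 0.288, so 29%.

29%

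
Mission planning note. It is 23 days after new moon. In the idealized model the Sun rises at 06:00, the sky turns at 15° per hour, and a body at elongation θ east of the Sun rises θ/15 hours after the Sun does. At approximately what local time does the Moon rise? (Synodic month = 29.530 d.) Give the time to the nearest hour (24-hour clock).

The Moon has covered 23/29.530 of its cycle, so θ ≈ 360° × 23/29.530 = 280.4°.
Delay after the Sun = 280.4° / (15°/h) ≈ 18.69 h.
06:00 + 18.69 h ≈ 00:42 → 01:00 to the nearest hour.

01:00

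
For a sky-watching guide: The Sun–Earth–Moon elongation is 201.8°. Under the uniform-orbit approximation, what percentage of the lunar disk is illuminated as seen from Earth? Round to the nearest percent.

f = (1 − cos 201.8°)/2 = (1 − (-0.928))/2 ≈ 0.964, i.e. 96%.

96%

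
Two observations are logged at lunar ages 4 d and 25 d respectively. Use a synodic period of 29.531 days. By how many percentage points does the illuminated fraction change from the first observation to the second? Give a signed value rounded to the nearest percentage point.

θ₁ = 360° × 4/29.531 = 48.8°, f₁ = (1 − cos θ₁)/2 = 0.170.
θ₂ = 360° × 25/29.531 = 304.8°, f₂ = (1 − cos θ₂)/2 = 0.215.
Change = f₂ − f₁ = +0.044 → +4 percentage points.

+4 pp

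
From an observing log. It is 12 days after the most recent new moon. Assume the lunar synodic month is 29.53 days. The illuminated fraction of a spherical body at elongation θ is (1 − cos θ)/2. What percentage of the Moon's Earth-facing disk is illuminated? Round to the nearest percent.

92%

Elongation θ = 360° × 12/29.53 ≈ 146.3°.
With cos θ = (-0.832), the lit fraction is (1 − (-0.832))/2 ≈ 0.916, so 92%.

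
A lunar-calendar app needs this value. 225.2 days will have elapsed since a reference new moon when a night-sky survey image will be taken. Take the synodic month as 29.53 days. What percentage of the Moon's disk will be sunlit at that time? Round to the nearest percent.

225.2 d spans 7 complete synodic months (7 × 29.53 = 206.71 d) plus 18.49 d.
Phase angle: θ = 360°·(18.49 d)/(29.53 d) = 225.4°.
With cos θ = (-0.702), the lit fraction is (1 − (-0.702))/2 ≈ 0.851, so 85%.

85%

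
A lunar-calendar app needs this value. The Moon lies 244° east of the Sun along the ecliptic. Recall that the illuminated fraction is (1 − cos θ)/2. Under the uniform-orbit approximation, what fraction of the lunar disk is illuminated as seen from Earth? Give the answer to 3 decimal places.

0.719

f = (1 − cos 244°)/2 = (1 − (-0.438))/2 ≈ 0.719.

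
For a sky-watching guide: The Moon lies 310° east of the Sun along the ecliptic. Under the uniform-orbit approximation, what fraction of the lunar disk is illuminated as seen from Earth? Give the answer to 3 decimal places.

Half-versine of 310°: (1 − 0.643)/2 = 0.179.

0.179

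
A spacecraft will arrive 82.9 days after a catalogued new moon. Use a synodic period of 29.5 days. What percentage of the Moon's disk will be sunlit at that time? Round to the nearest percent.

Reduce mod P: 82.9 − 2×29.5 = 23.90 d into the current lunation.
Elongation θ = 360° × 23.90/29.5 ≈ 291.7°.
cos 291.7° = 0.369, so f = (1 − 0.369)/2 = 0.315, so 32%.

32%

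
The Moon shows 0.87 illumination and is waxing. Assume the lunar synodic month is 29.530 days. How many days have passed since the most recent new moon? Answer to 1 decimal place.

11.3 days

Invert f = (1 − cos θ)/2 to get cos θ = 1 − 2(0.87) = -0.740, hence θ₀ = arccos -0.740 = 137.7°.
Before full moon the principal value applies: θ = 137.7°.
That fraction of the synodic month is 137.7/360 × 29.530 d ≈ 11.30 d.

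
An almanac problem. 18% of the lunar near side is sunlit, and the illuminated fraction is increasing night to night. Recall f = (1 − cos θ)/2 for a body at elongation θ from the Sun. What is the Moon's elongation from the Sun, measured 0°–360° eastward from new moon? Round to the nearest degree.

From f = (1 − cos θ)/2: cos θ = 1 − 2×0.18 = 0.640; arccos → 50.2°.
Waxing ⇒ before full, so θ = 50.2°.

50°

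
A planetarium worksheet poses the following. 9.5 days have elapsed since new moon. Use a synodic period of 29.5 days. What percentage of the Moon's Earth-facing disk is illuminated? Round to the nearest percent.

72%

Phase angle: θ = 360°·(9.5 d)/(29.5 d) = 115.9°.
With cos θ = (-0.437), the lit fraction is (1 − (-0.437))/2 ≈ 0.719, so 72%.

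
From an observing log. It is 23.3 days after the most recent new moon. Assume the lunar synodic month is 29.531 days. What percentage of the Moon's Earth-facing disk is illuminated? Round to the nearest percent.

Elongation θ = 360° × 23.3/29.531 ≈ 284.0°.
cos 284.0° = 0.243, so f = (1 − 0.243)/2 = 0.379, so 38%.

38%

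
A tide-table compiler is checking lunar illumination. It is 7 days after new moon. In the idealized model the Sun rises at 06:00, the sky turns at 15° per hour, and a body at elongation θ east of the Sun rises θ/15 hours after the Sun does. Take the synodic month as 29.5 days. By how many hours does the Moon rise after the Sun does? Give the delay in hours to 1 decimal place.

The Moon has covered 7/29.5 of its cycle, so θ ≈ 360° × 7/29.5 = 85.4°.
At 15° of sky rotation per hour, 85.4° corresponds to a 5.69 h lag.
So the Moon rises 5.69 h after the Sun.

5.7 h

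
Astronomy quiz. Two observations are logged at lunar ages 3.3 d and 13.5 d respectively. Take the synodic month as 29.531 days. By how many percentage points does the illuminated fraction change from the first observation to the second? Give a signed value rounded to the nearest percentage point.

+86 percentage points

θ₁ = 360° × 3.3/29.531 = 40.2°, f₁ = (1 − cos θ₁)/2 = 0.118.
θ₂ = 360° × 13.5/29.531 = 164.6°, f₂ = (1 − cos θ₂)/2 = 0.982.
Change = f₂ − f₁ = +0.864 → +86 percentage points.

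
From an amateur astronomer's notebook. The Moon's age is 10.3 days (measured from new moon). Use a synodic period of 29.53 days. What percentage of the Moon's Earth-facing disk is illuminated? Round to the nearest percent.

Elongation θ = 360° × 10.3/29.53 ≈ 125.6°.
cos 125.6° = (-0.582), so f = (1 − (-0.582))/2 = 0.791, so 79%.

79%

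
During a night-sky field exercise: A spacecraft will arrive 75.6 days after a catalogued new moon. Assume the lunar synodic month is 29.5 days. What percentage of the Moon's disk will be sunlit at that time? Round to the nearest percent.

96%

75.6/29.5 = 2.563 lunations, so 2 complete cycles and 16.60 d into the next.
Phase angle: θ = 360°·(16.60 d)/(29.5 d) = 202.6°.
cos 202.6° = (-0.923), so f = (1 − (-0.923))/2 = 0.962, so 96%.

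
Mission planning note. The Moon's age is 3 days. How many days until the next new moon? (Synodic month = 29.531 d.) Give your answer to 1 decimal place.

The next new moon completes the synodic month: 29.531 − 3 = 26.531 days.

26.5 days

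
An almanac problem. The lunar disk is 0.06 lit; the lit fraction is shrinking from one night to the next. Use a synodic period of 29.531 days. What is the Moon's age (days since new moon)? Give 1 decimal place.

From f = (1 − cos θ)/2: cos θ = 1 − 2×0.06 = 0.880; arccos → 28.4°.
A waning Moon lies in 180°–360°, so θ = 360° − 28.4° = 331.6°.
At 360°/29.531 d per day, 331.6° corresponds to 27.20 days.

27.2 days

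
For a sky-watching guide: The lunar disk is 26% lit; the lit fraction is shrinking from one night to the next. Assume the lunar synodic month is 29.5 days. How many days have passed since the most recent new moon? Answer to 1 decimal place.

From f = (1 − cos θ)/2: cos θ = 1 − 2×0.26 = 0.480; arccos → 61.3°.
A waning Moon lies in 180°–360°, so θ = 360° − 61.3° = 298.7°.
That fraction of the synodic month is 298.7/360 × 29.5 d ≈ 24.48 d.

24.5 days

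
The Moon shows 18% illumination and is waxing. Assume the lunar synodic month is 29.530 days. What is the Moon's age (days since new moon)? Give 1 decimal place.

Invert f = (1 − cos θ)/2 to get cos θ = 1 − 2(0.18) = 0.640, hence θ₀ = arccos 0.640 = 50.2°.
Before full moon the principal value applies: θ = 50.2°.
Age = 29.530 × 50.2°/360° ≈ 4.12 days.

4.1 days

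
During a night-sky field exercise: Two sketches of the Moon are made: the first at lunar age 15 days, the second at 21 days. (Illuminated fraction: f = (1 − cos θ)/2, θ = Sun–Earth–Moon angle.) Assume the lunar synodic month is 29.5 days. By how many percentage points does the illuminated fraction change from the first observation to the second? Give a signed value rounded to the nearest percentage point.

-38 pp

First observation: θ = 360°·15/29.5 = 183.1°, so f = 0.999.
Second observation: θ = 256.3°, f = 0.619.
Δf = 0.619 − 0.999 = -0.381, i.e. -38 pp.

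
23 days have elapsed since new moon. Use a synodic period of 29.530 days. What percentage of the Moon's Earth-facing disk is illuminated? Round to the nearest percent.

41%

Phase angle: θ = 360°·(23 d)/(29.530 d) = 280.4°.
With cos θ = 0.180, the lit fraction is (1 − 0.180)/2 ≈ 0.410, so 41%.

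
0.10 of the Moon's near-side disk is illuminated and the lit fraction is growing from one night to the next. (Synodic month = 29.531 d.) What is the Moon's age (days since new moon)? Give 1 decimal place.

Invert f = (1 − cos θ)/2 to get cos θ = 1 − 2(0.10) = 0.800, hence θ₀ = arccos 0.800 = 36.9°.
Before full moon the principal value applies: θ = 36.9°.
Age = 29.531 × 36.9°/360° ≈ 3.02 days.

3.0 days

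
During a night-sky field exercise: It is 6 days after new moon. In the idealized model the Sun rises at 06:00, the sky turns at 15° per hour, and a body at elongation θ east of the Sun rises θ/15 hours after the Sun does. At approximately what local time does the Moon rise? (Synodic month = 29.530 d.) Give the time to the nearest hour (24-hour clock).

Phase angle: θ = 360°·(6 d)/(29.530 d) = 73.1°.
Delay after the Sun = 73.1° / (15°/h) ≈ 4.88 h.
06:00 + 4.88 h ≈ 10:53 → 11:00 to the nearest hour.

11:00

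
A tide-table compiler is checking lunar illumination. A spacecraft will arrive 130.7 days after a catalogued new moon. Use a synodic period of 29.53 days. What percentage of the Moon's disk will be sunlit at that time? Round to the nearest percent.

95%

130.7 d spans 4 complete synodic months (4 × 29.53 = 118.12 d) plus 12.58 d.
Phase angle: θ = 360°·(12.58 d)/(29.53 d) = 153.4°.
cos 153.4° = (-0.894), so f = (1 − (-0.894))/2 = 0.947, so 95%.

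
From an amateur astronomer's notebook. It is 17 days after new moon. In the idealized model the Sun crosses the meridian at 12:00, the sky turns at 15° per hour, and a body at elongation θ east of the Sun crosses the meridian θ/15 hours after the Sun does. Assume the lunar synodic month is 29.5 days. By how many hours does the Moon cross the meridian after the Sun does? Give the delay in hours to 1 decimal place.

Elongation θ = 360° × 17/29.5 ≈ 207.5°.
Delay after the Sun = 207.5° / (15°/h) ≈ 13.83 h.
So the Moon crosses the meridian 13.83 h after the Sun.

13.8 h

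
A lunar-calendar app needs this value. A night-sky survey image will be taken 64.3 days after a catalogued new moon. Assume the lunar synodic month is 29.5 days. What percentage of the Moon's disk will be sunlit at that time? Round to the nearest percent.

Reduce mod P: 64.3 − 2×29.5 = 5.30 d into the current lunation.
The Moon has covered 5.30/29.5 of its cycle, so θ ≈ 360° × 5.30/29.5 = 64.7°.
With cos θ = 0.428, the lit fraction is (1 − 0.428)/2 ≈ 0.286, so 29%.

29%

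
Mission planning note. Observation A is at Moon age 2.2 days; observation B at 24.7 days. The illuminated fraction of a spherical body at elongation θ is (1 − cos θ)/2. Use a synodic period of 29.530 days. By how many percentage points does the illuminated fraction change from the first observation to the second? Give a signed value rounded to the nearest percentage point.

+19 percentage points

θ₁ = 360° × 2.2/29.530 = 26.8°, f₁ = (1 − cos θ₁)/2 = 0.054.
θ₂ = 360° × 24.7/29.530 = 301.1°, f₂ = (1 − cos θ₂)/2 = 0.242.
Change = f₂ − f₁ = +0.188 → +19 percentage points.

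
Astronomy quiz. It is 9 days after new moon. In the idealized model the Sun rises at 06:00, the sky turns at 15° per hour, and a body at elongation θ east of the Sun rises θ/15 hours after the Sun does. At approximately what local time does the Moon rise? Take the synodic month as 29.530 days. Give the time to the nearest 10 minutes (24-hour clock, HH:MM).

Elongation θ = 360° × 9/29.530 ≈ 109.7°.
The Moon trails the Sun by θ/15 = 109.7/15 ≈ 7.31 hours.
06:00 + 7.315 h ≈ 13:19 → 13:20 to the nearest ten minutes.

13:20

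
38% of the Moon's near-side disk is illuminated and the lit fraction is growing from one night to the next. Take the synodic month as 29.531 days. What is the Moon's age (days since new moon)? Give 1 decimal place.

6.2 days

cos θ = 1 − 2f = 0.240, giving a principal value of 76.1°.
The Moon is waxing (0°–180°), so θ = 76.1° directly.
That fraction of the synodic month is 76.1/360 × 29.531 d ≈ 6.24 d.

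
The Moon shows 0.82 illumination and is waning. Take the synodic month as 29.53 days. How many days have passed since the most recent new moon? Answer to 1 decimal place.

18.9 days

From f = (1 − cos θ)/2: cos θ = 1 − 2×0.82 = -0.640; arccos → 129.8°.
Since the Moon is past full (waning), take the reflex angle: θ = 360° − 129.8° = 230.2°.
At 360°/29.53 d per day, 230.2° corresponds to 18.88 days.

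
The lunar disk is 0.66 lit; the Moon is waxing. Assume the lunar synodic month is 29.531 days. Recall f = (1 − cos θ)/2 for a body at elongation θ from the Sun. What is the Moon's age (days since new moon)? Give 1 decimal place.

8.9 days

From f = (1 − cos θ)/2: cos θ = 1 − 2×0.66 = -0.320; arccos → 108.7°.
Waxing ⇒ before full, so θ = 108.7°.
That fraction of the synodic month is 108.7/360 × 29.531 d ≈ 8.91 d.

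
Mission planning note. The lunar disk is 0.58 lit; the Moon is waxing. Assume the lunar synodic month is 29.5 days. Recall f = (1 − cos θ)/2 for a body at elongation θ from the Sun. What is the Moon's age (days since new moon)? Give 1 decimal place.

8.1 days

From f = (1 − cos θ)/2: cos θ = 1 − 2×0.58 = -0.160; arccos → 99.2°.
The Moon is waxing (0°–180°), so θ = 99.2° directly.
At 360°/29.5 d per day, 99.2° corresponds to 8.13 days.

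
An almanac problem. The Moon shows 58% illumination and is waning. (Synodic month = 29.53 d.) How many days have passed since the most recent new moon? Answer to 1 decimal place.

Invert f = (1 − cos θ)/2 to get cos θ = 1 − 2(0.58) = -0.160, hence θ₀ = arccos -0.160 = 99.2°.
Since the Moon is past full (waning), take the reflex angle: θ = 360° − 99.2° = 260.8°.
Age = 29.53 × 260.8°/360° ≈ 21.39 days.

21.4 days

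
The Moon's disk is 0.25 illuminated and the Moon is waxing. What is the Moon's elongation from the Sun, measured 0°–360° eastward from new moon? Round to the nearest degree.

From f = (1 − cos θ)/2: cos θ = 1 − 2×0.25 = 0.500; arccos → 60.0°.
Before full moon the principal value applies: θ = 60.0°.

60°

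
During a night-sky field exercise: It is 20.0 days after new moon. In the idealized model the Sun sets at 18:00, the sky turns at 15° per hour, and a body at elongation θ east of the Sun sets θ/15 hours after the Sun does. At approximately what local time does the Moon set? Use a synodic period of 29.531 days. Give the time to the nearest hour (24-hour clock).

Elongation θ = 360° × 20.0/29.531 ≈ 243.8°.
At 15° of sky rotation per hour, 243.8° corresponds to a 16.25 h lag.
18:00 + 16.25 h ≈ 10:15 → 10:00 to the nearest hour.

10:00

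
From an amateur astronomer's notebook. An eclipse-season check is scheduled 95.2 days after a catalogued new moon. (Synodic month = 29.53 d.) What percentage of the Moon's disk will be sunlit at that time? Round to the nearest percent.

95.2 d spans 3 complete synodic months (3 × 29.53 = 88.59 d) plus 6.61 d.
The Moon has covered 6.61/29.53 of its cycle, so θ ≈ 360° × 6.61/29.53 = 80.6°.
cos 80.6° = 0.164, so f = (1 − 0.164)/2 = 0.418, so 42%.

42%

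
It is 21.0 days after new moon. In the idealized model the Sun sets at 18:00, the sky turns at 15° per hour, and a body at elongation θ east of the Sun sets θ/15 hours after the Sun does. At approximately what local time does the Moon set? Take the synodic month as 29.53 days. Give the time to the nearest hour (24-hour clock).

11:00

Elongation θ = 360° × 21.0/29.53 ≈ 256.0°.
Delay after the Sun = 256.0° / (15°/h) ≈ 17.07 h.
18:00 + 17.07 h ≈ 11:04 → 11:00 to the nearest hour.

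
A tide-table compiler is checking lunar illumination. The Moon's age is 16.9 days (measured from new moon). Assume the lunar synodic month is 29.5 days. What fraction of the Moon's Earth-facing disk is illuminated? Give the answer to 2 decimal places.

0.95

Phase angle: θ = 360°·(16.9 d)/(29.5 d) = 206.2°.
With cos θ = (-0.897), the lit fraction is (1 − (-0.897))/2 ≈ 0.948.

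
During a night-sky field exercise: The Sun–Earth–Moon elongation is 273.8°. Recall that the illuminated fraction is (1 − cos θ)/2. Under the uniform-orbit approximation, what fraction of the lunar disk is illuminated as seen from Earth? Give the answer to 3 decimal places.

0.467

f = (1 − cos 273.8°)/2 = (1 − 0.066)/2 ≈ 0.467.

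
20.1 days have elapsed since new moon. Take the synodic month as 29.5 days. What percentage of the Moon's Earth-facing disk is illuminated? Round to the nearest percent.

The Moon has covered 20.1/29.5 of its cycle, so θ ≈ 360° × 20.1/29.5 = 245.3°.
Illuminated fraction = (1 − cos 245.3°)/2 = (1 − (-0.418))/2 ≈ 0.709, so 71%.

71%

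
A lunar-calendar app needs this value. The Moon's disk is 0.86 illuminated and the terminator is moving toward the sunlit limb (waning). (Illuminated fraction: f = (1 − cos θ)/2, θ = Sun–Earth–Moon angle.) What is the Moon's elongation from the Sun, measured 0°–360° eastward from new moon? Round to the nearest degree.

cos θ = 1 − 2f = -0.720, giving a principal value of 136.1°.
Waning ⇒ past full, so θ = 360° − 136.1° = 223.9°.

224°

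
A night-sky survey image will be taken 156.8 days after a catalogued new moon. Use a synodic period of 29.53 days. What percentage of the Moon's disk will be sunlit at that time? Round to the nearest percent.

Reduce mod P: 156.8 − 5×29.53 = 9.15 d into the current lunation.
Elongation θ = 360° × 9.15/29.53 ≈ 111.5°.
Illuminated fraction = (1 − cos 111.5°)/2 = (1 − (-0.367))/2 ≈ 0.684, so 68%.

68%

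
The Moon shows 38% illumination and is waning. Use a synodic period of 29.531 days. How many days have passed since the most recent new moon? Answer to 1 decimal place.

cos θ = 1 − 2f = 0.240, giving a principal value of 76.1°.
Waning ⇒ past full, so θ = 360° − 76.1° = 283.9°.
That fraction of the synodic month is 283.9/360 × 29.531 d ≈ 23.29 d.

23.3 days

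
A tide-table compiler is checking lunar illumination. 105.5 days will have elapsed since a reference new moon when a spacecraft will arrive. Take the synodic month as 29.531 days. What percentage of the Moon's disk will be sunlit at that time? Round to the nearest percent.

105.5/29.531 = 3.573 lunations, so 3 complete cycles and 16.91 d into the next.
Phase angle: θ = 360°·(16.91 d)/(29.531 d) = 206.1°.
Illuminated fraction = (1 − cos 206.1°)/2 = (1 − (-0.898))/2 ≈ 0.949, so 95%.

95%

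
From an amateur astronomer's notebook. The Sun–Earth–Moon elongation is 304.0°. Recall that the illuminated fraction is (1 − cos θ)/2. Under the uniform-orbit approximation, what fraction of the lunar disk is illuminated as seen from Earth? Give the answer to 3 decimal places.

0.220

Half-versine of 304.0°: (1 − 0.559)/2 = 0.220.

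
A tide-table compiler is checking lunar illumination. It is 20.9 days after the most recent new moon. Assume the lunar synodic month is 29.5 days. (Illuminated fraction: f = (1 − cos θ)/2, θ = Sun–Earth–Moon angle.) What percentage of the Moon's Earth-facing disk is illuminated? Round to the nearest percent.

63%

Phase angle: θ = 360°·(20.9 d)/(29.5 d) = 255.1°.
Illuminated fraction = (1 − cos 255.1°)/2 = (1 − (-0.258))/2 ≈ 0.629, so 63%.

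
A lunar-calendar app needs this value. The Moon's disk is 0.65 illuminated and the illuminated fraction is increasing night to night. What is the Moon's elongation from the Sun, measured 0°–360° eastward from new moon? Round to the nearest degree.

107°

cos θ = 1 − 2f = -0.300, giving a principal value of 107.5°.
Waxing ⇒ before full, so θ = 107.5°.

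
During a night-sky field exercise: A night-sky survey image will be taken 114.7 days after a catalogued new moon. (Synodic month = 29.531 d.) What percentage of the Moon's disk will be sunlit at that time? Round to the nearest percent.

13%

114.7 d spans 3 complete synodic months (3 × 29.531 = 88.59 d) plus 26.11 d.
The Moon has covered 26.11/29.531 of its cycle, so θ ≈ 360° × 26.11/29.531 = 318.3°.
cos 318.3° = 0.746, so f = (1 − 0.746)/2 = 0.127, so 13%.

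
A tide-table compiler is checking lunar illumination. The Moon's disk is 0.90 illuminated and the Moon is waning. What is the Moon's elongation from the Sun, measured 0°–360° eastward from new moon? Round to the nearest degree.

Invert f = (1 − cos θ)/2 to get cos θ = 1 − 2(0.90) = -0.800, hence θ₀ = arccos -0.800 = 143.1°.
Since the Moon is past full (waning), take the reflex angle: θ = 360° − 143.1° = 216.9°.

217°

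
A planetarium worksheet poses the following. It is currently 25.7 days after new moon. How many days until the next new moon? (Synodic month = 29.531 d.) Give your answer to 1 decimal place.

One full lunation from the last new moon is 29.531 d; remaining = 29.531 − 25.7 = 3.831 d.

3.8 days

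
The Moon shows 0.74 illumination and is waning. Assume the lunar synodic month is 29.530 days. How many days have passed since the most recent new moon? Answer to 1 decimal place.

From f = (1 − cos θ)/2: cos θ = 1 − 2×0.74 = -0.480; arccos → 118.7°.
Waning ⇒ past full, so θ = 360° − 118.7° = 241.3°.
That fraction of the synodic month is 241.3/360 × 29.530 d ≈ 19.79 d.

19.8 days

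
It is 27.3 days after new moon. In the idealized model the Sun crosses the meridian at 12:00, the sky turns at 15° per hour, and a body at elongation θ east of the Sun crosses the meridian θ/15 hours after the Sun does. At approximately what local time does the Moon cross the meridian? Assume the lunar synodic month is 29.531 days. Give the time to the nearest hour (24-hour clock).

10:00

Elongation θ = 360° × 27.3/29.531 ≈ 332.8°.
The Moon trails the Sun by θ/15 = 332.8/15 ≈ 22.19 hours.
12:00 + 22.19 h ≈ 10:11 → 10:00 to the nearest hour.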